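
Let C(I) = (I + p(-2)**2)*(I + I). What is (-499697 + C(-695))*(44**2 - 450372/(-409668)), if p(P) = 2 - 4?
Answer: 30472533693555/34139 ≈ 8.9260e+8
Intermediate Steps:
p(P) = -2
C(I) = 2*I*(4 + I) (C(I) = (I + (-2)**2)*(I + I) = (I + 4)*(2*I) = (4 + I)*(2*I) = 2*I*(4 + I))
(-499697 + C(-695))*(44**2 - 450372/(-409668)) = (-499697 + 2*(-695)*(4 - 695))*(44**2 - 450372/(-409668)) = (-499697 + 2*(-695)*(-691))*(1936 - 450372*(-1/409668)) = (-499697 + 960490)*(1936 + 37531/34139) = 460793*(66130635/34139) = 30472533693555/34139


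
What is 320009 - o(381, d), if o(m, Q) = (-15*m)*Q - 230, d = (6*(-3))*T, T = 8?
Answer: -502721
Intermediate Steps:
d = -144 (d = (6*(-3))*8 = -18*8 = -144)
o(m, Q) = -230 - 15*Q*m (o(m, Q) = -15*Q*m - 230 = -230 - 15*Q*m)
320009 - o(381, d) = 320009 - (-230 - 15*(-144)*381) = 320009 - (-230 + 822960) = 320009 - 1*822730 = 320009 - 822730 = -502721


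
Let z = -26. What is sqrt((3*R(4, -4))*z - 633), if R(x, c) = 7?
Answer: 3*I*sqrt(131) ≈ 34.337*I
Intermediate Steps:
sqrt((3*R(4, -4))*z - 633) = sqrt((3*7)*(-26) - 633) = sqrt(21*(-26) - 633) = sqrt(-546 - 633) = sqrt(-1179) = 3*I*sqrt(131)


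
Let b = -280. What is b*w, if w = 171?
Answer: -47880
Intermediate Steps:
b*w = -280*171 = -47880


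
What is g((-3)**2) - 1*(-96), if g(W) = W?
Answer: 105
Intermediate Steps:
g((-3)**2) - 1*(-96) = (-3)**2 - 1*(-96) = 9 + 96 = 105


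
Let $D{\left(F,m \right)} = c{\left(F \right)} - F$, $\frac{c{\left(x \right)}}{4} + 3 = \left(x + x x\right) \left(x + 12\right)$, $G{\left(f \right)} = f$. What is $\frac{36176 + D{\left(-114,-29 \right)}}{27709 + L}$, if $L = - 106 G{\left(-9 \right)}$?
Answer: $- \frac{5219578}{28663} \approx -182.1$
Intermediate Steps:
$c{\left(x \right)} = -12 + 4 \left(12 + x\right) \left(x + x^{2}\right)$ ($c{\left(x \right)} = -12 + 4 \left(x + x x\right) \left(x + 12\right) = -12 + 4 \left(x + x^{2}\right) \left(12 + x\right) = -12 + 4 \left(12 + x\right) \left(x + x^{2}\right)$)
$L = 954$ ($L = \left(-106\right) \left(-9\right) = 954$)
$D{\left(F,m \right)} = -12 + 4 F^{3} + 47 F + 52 F^{2}$ ($D{\left(F,m \right)} = \left(-12 + 4 F^{3} + 48 F + 52 F^{2}\right) - F = -12 + 4 F^{3} + 47 F + 52 F^{2}$)
$\frac{36176 + D{\left(-114,-29 \right)}}{27709 + L} = \frac{36176 + \left(-12 + 4 \left(-114\right)^{3} + 47 \left(-114\right) + 52 \left(-114\right)^{2}\right)}{27709 + 954} = \frac{36176 + \left(-12 + 4 \left(-1481544\right) - 5358 + 52 \cdot 12996\right)}{28663} = \left(36176 - 5255754\right) \frac{1}{28663} = \left(-5219578\right) \frac{1}{28663} = - \frac{5219578}{28663}$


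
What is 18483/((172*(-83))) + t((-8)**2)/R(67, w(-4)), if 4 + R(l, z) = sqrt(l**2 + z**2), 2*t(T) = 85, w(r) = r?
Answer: -80543267/64084964 + 85*sqrt(4505)/8978 ≈ -0.62136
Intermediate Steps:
t(T) = 85/2 (t(T) = (1/2)*85 = 85/2)
R(l, z) = -4 + sqrt(l**2 + z**2)
18483/((172*(-83))) + t((-8)**2)/R(67, w(-4)) = 18483/((172*(-83))) + 85/(2*(-4 + sqrt(67**2 + (-4)**2))) = 18483/(-14276) + 85/(2*(-4 + sqrt(4489 + 16))) = 18483*(-1/14276) + 85/(2*(-4 + sqrt(4505))) = -18483/14276 + 85/(2*(-4 + sqrt(4505)))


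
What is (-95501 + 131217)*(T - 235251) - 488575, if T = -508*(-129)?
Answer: -6062172379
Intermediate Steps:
T = 65532
(-95501 + 131217)*(T - 235251) - 488575 = (-95501 + 131217)*(65532 - 235251) - 488575 = 35716*(-169719) - 488575 = -6061683804 - 488575 = -6062172379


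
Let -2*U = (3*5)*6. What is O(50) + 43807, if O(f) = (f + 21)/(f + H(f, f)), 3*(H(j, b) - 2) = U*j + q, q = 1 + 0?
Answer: 91687838/2093 ≈ 43807.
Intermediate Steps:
U = -45 (U = -3*5*6/2 = -15*6/2 = -½*90 = -45)
q = 1
H(j, b) = 7/3 - 15*j (H(j, b) = 2 + (-45*j + 1)/3 = 2 + (1 - 45*j)/3 = 2 + (⅓ - 15*j) = 7/3 - 15*j)
O(f) = (21 + f)/(7/3 - 14*f) (O(f) = (f + 21)/(f + (7/3 - 15*f)) = (21 + f)/(7/3 - 14*f))
O(50) + 43807 = 3*(-21 - 1*50)/(7*(-1 + 6*50)) + 43807 = 3*(-21 - 50)/(7*(-1 + 300)) + 43807 = (3/7)*(-71)/299 + 43807 = (3/7)*(1/299)*(-71) + 43807 = -213/2093 + 43807 = 91687838/2093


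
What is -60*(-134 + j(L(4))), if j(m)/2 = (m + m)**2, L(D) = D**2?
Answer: -114840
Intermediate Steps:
j(m) = 8*m**2 (j(m) = 2*(m + m)**2 = 2*(2*m)**2 = 2*(4*m**2) = 8*m**2)
-60*(-134 + j(L(4))) = -60*(-134 + 8*(4**2)**2) = -60*(-134 + 8*16**2) = -60*(-134 + 8*256) = -60*(-134 + 2048) = -60*1914 = -114840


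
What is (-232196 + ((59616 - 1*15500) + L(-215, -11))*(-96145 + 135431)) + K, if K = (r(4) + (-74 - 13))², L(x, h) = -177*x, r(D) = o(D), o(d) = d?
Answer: 3227944599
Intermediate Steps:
r(D) = D
K = 6889 (K = (4 + (-74 - 13))² = (4 - 87)² = (-83)² = 6889)
(-232196 + ((59616 - 1*15500) + L(-215, -11))*(-96145 + 135431)) + K = (-232196 + ((59616 - 1*15500) - 177*(-215))*(-96145 + 135431)) + 6889 = (-232196 + ((59616 - 15500) + 38055)*39286) + 6889 = (-232196 + (44116 + 38055)*39286) + 6889 = (-232196 + 82171*39286) + 6889 = (-232196 + 3228169906) + 6889 = 3227937710 + 6889 = 3227944599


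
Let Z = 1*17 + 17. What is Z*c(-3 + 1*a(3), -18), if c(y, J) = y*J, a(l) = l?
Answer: 0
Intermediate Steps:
c(y, J) = J*y
Z = 34 (Z = 17 + 17 = 34)
Z*c(-3 + 1*a(3), -18) = 34*(-18*(-3 + 1*3)) = 34*(-18*(-3 + 3)) = 34*(-18*0) = 34*0 = 0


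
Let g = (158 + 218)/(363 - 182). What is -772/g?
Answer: -34933/94 ≈ -371.63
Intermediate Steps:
g = 376/181 ≈ 2.0773
-772/g = -772/376/181 = -772*181/376 = -34933/94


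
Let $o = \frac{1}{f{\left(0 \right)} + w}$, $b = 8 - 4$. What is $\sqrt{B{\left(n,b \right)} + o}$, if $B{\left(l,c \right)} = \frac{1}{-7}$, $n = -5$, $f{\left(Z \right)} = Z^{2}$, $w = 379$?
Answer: $\frac{2 i \sqrt{246729}}{2653} \approx 0.37446 i$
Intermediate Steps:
$b = 4$ ($b = 8 - 4 = 4$)
$B{\left(l,c \right)} = - \frac{1}{7}$
$o = \frac{1}{379}$ ($o = \frac{1}{0^{2} + 379} = \frac{1}{0 + 379} = \frac{1}{379} \approx 0.0026385$)
$\sqrt{B{\left(n,b \right)} + o} = \sqrt{- \frac{1}{7} + \frac{1}{379}} = \sqrt{- \frac{372}{2653}} = \frac{2 i \sqrt{246729}}{2653}$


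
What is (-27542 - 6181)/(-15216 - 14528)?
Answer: 33723/29744 ≈ 1.1338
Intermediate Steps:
(-27542 - 6181)/(-15216 - 14528) = -33723/(-29744) = -33723*(-1/29744) = 33723/29744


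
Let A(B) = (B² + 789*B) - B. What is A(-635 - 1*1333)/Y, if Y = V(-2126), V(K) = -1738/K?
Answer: 2468541120/869 ≈ 2.8407e+6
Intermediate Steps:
A(B) = B² + 788*B
Y = 869/1063 (Y = -1738/(-2126) = -1738*(-1/2126) = 869/1063 ≈ 0.81750)
A(-635 - 1*1333)/Y = ((-635 - 1*1333)*(788 + (-635 - 1*1333)))/(869/1063) = ((-635 - 1333)*(788 + (-635 - 1333)))*(1063/869) = -1968*(788 - 1968)*(1063/869) = -1968*(-1180)*(1063/869) = 2322240*(1063/869) = 2468541120/869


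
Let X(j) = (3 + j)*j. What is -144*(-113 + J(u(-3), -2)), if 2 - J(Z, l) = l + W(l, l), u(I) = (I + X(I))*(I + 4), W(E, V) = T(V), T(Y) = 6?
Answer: 16560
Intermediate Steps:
X(j) = j*(3 + j)
W(E, V) = 6
u(I) = (4 + I)*(I + I*(3 + I)) (u(I) = (I + I*(3 + I))*(I + 4) = (I + I*(3 + I))*(4 + I) = (4 + I)*(I + I*(3 + I)))
J(Z, l) = -4 - l (J(Z, l) = 2 - (l + 6) = 2 - (6 + l) = 2 + (-6 - l) = -4 - l)
-144*(-113 + J(u(-3), -2)) = -144*(-113 + (-4 - 1*(-2))) = -144*(-113 + (-4 + 2)) = -144*(-113 - 2) = -144*(-115) = 16560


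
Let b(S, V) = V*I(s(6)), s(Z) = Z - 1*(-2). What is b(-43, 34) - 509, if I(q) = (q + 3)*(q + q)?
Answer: 5475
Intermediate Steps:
s(Z) = 2 + Z (s(Z) = Z + 2 = 2 + Z)
I(q) = 2*q*(3 + q) (I(q) = (3 + q)*(2*q) = 2*q*(3 + q))
b(S, V) = 176*V (b(S, V) = V*(2*(2 + 6)*(3 + (2 + 6))) = V*(2*8*(3 + 8)) = V*(2*8*11) = V*176 = 176*V)
b(-43, 34) - 509 = 176*34 - 509 = 5984 - 509 = 5475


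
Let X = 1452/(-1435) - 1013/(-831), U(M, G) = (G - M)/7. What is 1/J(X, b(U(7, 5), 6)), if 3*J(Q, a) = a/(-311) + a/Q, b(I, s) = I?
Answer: -1613437833/741231584 ≈ -2.1767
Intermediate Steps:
U(M, G) = -M/7 + G/7 (U(M, G) = (G - M)*(1/7) = -M/7 + G/7)
X = 247043/1192485 (X = 1452*(-1/1435) - 1013*(-1/831) = -1452/1435 + 1013/831 = 247043/1192485 ≈ 0.20717)
J(Q, a) = -a/933 + a/(3*Q) (J(Q, a) = (a/(-311) + a/Q)/3 = (a*(-1/311) + a/Q)/3 = (-a/311 + a/Q)/3 = -a/933 + a/(3*Q))
1/J(X, b(U(7, 5), 6)) = 1/((-1/7*7 + (1/7)*5)*(311 - 1*247043/1192485)/(933*(247043/1192485))) = 1/((1/933)*(-1 + 5/7)*(1192485/247043)*(311 - 247043/1192485)) = 1/((1/933)*(-2/7)*(1192485/247043)*(370615792/1192485)) = 1/(-741231584/1613437833) = -1613437833/741231584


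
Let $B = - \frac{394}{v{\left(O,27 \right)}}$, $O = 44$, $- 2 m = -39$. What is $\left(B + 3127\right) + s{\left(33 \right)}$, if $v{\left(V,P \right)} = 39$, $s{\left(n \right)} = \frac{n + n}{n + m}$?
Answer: $\frac{4256281}{1365} \approx 3118.2$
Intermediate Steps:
$m = \frac{39}{2}$ ($m = \left(- \frac{1}{2}\right) \left(-39\right) = \frac{39}{2} \approx 19.5$)
$s{\left(n \right)} = \frac{2 n}{\frac{39}{2} + n}$ ($s{\left(n \right)} = \frac{n + n}{n + \frac{39}{2}} = \frac{2 n}{\frac{39}{2} + n}$)
$B = - \frac{394}{39} \approx -10.103$
$\left(B + 3127\right) + s{\left(33 \right)} = \left(- \frac{394}{39} + 3127\right) + 4 \cdot 33 \frac{1}{39 + 2 \cdot 33} = \frac{121559}{39} + 4 \cdot 33 \frac{1}{39 + 66} = \frac{121559}{39} + 4 \cdot 33 \cdot \frac{1}{105} = \frac{121559}{39} + \frac{44}{35} = \frac{4256281}{1365}$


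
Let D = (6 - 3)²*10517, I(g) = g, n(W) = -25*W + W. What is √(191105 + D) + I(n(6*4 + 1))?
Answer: -600 + √285758 ≈ -65.437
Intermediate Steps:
n(W) = -24*W
D = 94653 (D = 3²*10517 = 9*10517 = 94653)
√(191105 + D) + I(n(6*4 + 1)) = √(191105 + 94653) - 24*(6*4 + 1) = √285758 - 24*(24 + 1) = √285758 - 24*25 = √285758 - 600 = -600 + √285758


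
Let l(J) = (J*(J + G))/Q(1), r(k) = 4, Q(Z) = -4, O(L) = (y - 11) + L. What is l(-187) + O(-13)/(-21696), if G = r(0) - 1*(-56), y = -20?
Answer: -32203633/5424 ≈ -5937.3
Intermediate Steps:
O(L) = -31 + L (O(L) = (-20 - 11) + L = -31 + L)
G = 60 (G = 4 - 1*(-56) = 4 + 56 = 60)
l(J) = -J*(60 + J)/4 (l(J) = (J*(J + 60))/(-4) = (J*(60 + J))*(-1/4) = -J*(60 + J)/4)
l(-187) + O(-13)/(-21696) = -1/4*(-187)*(60 - 187) + (-31 - 13)/(-21696) = -1/4*(-187)*(-127) - 44*(-1/21696) = -23749/4 + 11/5424 = -32203633/5424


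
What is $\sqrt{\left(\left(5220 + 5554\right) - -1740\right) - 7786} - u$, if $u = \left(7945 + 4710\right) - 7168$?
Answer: $-5487 + 2 \sqrt{1182} \approx -5418.2$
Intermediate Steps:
$u = 5487$ ($u = 12655 - 7168 = 5487$)
$\sqrt{\left(\left(5220 + 5554\right) - -1740\right) - 7786} - u = \sqrt{\left(\left(5220 + 5554\right) - -1740\right) - 7786} - 5487 = \sqrt{\left(10774 + 1740\right) - 7786} - 5487 = \sqrt{12514 - 7786} - 5487 = \sqrt{4728} - 5487 = 2 \sqrt{1182} - 5487 = -5487 + 2 \sqrt{1182}$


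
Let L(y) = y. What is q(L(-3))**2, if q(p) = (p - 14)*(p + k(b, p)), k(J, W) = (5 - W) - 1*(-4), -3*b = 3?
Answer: 23409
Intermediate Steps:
b = -1 (b = -1/3*3 = -1)
k(J, W) = 9 - W (k(J, W) = (5 - W) + 4 = 9 - W)
q(p) = -126 + 9*p (q(p) = (p - 14)*(p + (9 - p)) = (-14 + p)*9 = -126 + 9*p)
q(L(-3))**2 = (-126 + 9*(-3))**2 = (-126 - 27)**2 = (-153)**2 = 23409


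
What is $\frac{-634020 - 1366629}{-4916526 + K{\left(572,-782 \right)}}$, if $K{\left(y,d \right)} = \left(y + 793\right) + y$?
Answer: $\frac{2000649}{4914589} \approx 0.40708$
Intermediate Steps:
$K{\left(y,d \right)} = 793 + 2 y$ ($K{\left(y,d \right)} = \left(793 + y\right) + y = 793 + 2 y$)
$\frac{-634020 - 1366629}{-4916526 + K{\left(572,-782 \right)}} = \frac{-634020 - 1366629}{-4916526 + \left(793 + 2 \cdot 572\right)} = - \frac{2000649}{-4916526 + \left(793 + 1144\right)} = - \frac{2000649}{-4916526 + 1937} = - \frac{2000649}{-4914589} = \left(-2000649\right) \left(- \frac{1}{4914589}\right) = \frac{2000649}{4914589}$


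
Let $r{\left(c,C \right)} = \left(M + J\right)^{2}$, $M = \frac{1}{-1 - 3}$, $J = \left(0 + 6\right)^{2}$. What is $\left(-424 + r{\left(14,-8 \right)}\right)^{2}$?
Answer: $\frac{186732225}{256} \approx 7.2942 \cdot 10^{5}$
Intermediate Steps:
$J = 36$ ($J = 6^{2} = 36$)
$M = - \frac{1}{4}$ ($M = \frac{1}{-4} = - \frac{1}{4} \approx -0.25$)
$r{\left(c,C \right)} = \frac{20449}{16}$ ($r{\left(c,C \right)} = \left(- \frac{1}{4} + 36\right)^{2} = \left(\frac{143}{4}\right)^{2} = \frac{20449}{16}$)
$\left(-424 + r{\left(14,-8 \right)}\right)^{2} = \left(-424 + \frac{20449}{16}\right)^{2} = \left(\frac{13665}{16}\right)^{2} = \frac{186732225}{256}$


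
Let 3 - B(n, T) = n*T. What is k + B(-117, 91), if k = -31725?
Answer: -21075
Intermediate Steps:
B(n, T) = 3 - T*n (B(n, T) = 3 - n*T = 3 - T*n)
k + B(-117, 91) = -31725 + (3 - 1*91*(-117)) = -31725 + (3 + 10647) = -31725 + 10650 = -21075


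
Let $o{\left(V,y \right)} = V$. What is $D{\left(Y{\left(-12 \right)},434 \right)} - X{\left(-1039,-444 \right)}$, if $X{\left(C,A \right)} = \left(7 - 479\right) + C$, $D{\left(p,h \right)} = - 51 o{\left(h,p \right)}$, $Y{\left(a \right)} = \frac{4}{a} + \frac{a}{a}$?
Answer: $-20623$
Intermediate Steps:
$Y{\left(a \right)} = 1 + \frac{4}{a}$ ($Y{\left(a \right)} = \frac{4}{a} + 1 = 1 + \frac{4}{a}$)
$D{\left(p,h \right)} = - 51 h$
$X{\left(C,A \right)} = -472 + C$
$D{\left(Y{\left(-12 \right)},434 \right)} - X{\left(-1039,-444 \right)} = \left(-51\right) 434 - \left(-472 - 1039\right) = -22134 - -1511 = -22134 + 1511 = -20623$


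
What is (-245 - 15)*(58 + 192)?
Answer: -65000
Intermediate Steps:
(-245 - 15)*(58 + 192) = -260*250 = -65000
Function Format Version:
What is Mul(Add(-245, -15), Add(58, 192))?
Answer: -65000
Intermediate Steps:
Mul(Add(-245, -15), Add(58, 192)) = Mul(-260, 250) = -65000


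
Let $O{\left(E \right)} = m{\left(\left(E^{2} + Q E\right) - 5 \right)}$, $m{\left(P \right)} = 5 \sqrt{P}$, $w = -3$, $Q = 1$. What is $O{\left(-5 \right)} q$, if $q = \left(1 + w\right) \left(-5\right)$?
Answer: $50 \sqrt{15} \approx 193.65$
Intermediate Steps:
$O{\left(E \right)} = 5 \sqrt{-5 + E + E^{2}}$ ($O{\left(E \right)} = 5 \sqrt{\left(E^{2} + 1 E\right) - 5} = 5 \sqrt{\left(E^{2} + E\right) - 5} = 5 \sqrt{\left(E + E^{2}\right) - 5} = 5 \sqrt{-5 + E + E^{2}}$)
$q = 10$ ($q = \left(1 - 3\right) \left(-5\right) = \left(-2\right) \left(-5\right) = 10$)
$O{\left(-5 \right)} q = 5 \sqrt{-5 - 5 + \left(-5\right)^{2}} \cdot 10 = 5 \sqrt{-5 - 5 + 25} \cdot 10 = 5 \sqrt{15} \cdot 10 = 50 \sqrt{15}$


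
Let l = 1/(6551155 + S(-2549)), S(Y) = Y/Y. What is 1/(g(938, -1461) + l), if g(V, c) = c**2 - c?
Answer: 6551156/13993151295193 ≈ 4.6817e-7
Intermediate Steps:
S(Y) = 1
l = 1/6551156 (l = 1/(6551155 + 1) = 1/6551156 ≈ 1.5264e-7)
1/(g(938, -1461) + l) = 1/(-1461*(-1 - 1461) + 1/6551156) = 1/(-1461*(-1462) + 1/6551156) = 1/(2135982 + 1/6551156) = 1/(13993151295193/6551156) = 6551156/13993151295193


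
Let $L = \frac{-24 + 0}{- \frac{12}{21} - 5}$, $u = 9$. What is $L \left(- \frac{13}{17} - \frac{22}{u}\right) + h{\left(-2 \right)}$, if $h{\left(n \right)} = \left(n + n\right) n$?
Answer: $- \frac{11584}{1989} \approx -5.824$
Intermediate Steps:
$L = \frac{56}{13}$ ($L = - \frac{24}{\left(-12\right) \frac{1}{21} - 5} = - \frac{24}{- \frac{4}{7} - 5} = - \frac{24}{- \frac{39}{7}} = \left(-24\right) \left(- \frac{7}{39}\right) = \frac{56}{13} \approx 4.3077$)
$h{\left(n \right)} = 2 n^{2}$ ($h{\left(n \right)} = 2 n n = 2 n^{2}$)
$L \left(- \frac{13}{17} - \frac{22}{u}\right) + h{\left(-2 \right)} = \frac{56 \left(- \frac{13}{17} - \frac{22}{9}\right)}{13} + 2 \left(-2\right)^{2} = \frac{56 \left(\left(-13\right) \frac{1}{17} - \frac{22}{9}\right)}{13} + 2 \cdot 4 = \frac{56 \left(- \frac{13}{17} - \frac{22}{9}\right)}{13} + 8 = \frac{56}{13} \left(- \frac{491}{153}\right) + 8 = - \frac{27496}{1989} + 8 = - \frac{11584}{1989}$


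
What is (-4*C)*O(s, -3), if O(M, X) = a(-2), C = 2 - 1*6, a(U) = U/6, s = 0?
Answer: -16/3 ≈ -5.3333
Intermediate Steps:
a(U) = U/6 (a(U) = U*(⅙) = U/6)
C = -4 (C = 2 - 6 = -4)
O(M, X) = -⅓ (O(M, X) = (⅙)*(-2) = -⅓)
(-4*C)*O(s, -3) = -4*(-4)*(-⅓) = 16*(-⅓) = -16/3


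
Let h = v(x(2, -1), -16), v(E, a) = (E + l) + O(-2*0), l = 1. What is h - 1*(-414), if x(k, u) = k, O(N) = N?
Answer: 417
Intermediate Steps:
v(E, a) = 1 + E (v(E, a) = (E + 1) - 2*0 = (1 + E) + 0 = 1 + E)
h = 3 (h = 1 + 2 = 3)
h - 1*(-414) = 3 - 1*(-414) = 3 + 414 = 417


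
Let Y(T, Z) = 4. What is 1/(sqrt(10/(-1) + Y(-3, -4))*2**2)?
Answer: -I*sqrt(6)/24 ≈ -0.10206*I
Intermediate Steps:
1/(sqrt(10/(-1) + Y(-3, -4))*2**2) = 1/(sqrt(10/(-1) + 4)*2**2) = 1/(sqrt(10*(-1) + 4)*4) = 1/(sqrt(-10 + 4)*4) = 1/(sqrt(-6)*4) = 1/((I*sqrt(6))*4) = 1/(4*I*sqrt(6)) = -I*sqrt(6)/24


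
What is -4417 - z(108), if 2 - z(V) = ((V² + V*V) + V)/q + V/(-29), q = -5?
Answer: -1320939/145 ≈ -9109.9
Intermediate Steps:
z(V) = 2 + 2*V²/5 + 34*V/145 (z(V) = 2 - (((V² + V*V) + V)/(-5) + V/(-29)) = 2 - (((V² + V²) + V)*(-⅕) + V*(-1/29)) = 2 - ((2*V² + V)*(-⅕) - V/29) = 2 - ((V + 2*V²)*(-⅕) - V/29) = 2 - ((-2*V²/5 - V/5) - V/29) = 2 - (-34*V/145 - 2*V²/5) = 2 + (2*V²/5 + 34*V/145) = 2 + 2*V²/5 + 34*V/145)
-4417 - z(108) = -4417 - (2 + (⅖)*108² + (34/145)*108) = -4417 - (2 + (⅖)*11664 + 3672/145) = -4417 - (2 + 23328/5 + 3672/145) = -4417 - 1*680474/145 = -4417 - 680474/145 = -1320939/145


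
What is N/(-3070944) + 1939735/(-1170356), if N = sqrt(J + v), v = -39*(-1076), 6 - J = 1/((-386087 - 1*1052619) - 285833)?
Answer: -1939735/1170356 - sqrt(124820238984730909)/5295962694816 ≈ -1.6575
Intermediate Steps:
J = 10347235/1724539 (J = 6 - 1/((-386087 - 1*1052619) - 285833) = 6 - 1/((-386087 - 1052619) - 285833) = 6 - 1/(-1438706 - 285833) = 6 - 1/(-1724539) = 6 - 1*(-1/1724539) = 6 + 1/1724539 = 10347235/1724539 ≈ 6.0000)
v = 41964
N = sqrt(124820238984730909)/1724539 (N = sqrt(10347235/1724539 + 41964) = sqrt(72378901831/1724539) = sqrt(124820238984730909)/1724539 ≈ 204.87)
N/(-3070944) + 1939735/(-1170356) = (sqrt(124820238984730909)/1724539)/(-3070944) + 1939735/(-1170356) = (sqrt(124820238984730909)/1724539)*(-1/3070944) + 1939735*(-1/1170356) = -sqrt(124820238984730909)/5295962694816 - 1939735/1170356 = -1939735/1170356 - sqrt(124820238984730909)/5295962694816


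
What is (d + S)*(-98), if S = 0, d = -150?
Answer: 14700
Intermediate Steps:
(d + S)*(-98) = (-150 + 0)*(-98) = -150*(-98) = 14700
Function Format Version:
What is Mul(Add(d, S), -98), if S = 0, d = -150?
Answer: 14700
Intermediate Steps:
Mul(Add(d, S), -98) = Mul(Add(-150, 0), -98) = Mul(-150, -98) = 14700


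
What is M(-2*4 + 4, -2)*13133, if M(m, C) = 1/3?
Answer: 13133/3 ≈ 4377.7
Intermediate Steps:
M(m, C) = 1/3
M(-2*4 + 4, -2)*13133 = (1/3)*13133 = 13133/3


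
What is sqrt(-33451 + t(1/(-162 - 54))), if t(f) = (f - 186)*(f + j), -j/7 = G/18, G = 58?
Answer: I*sqrt(1364907335)/216 ≈ 171.04*I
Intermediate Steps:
j = -203/9 (j = -406/18 = -7*29/9 = -203/9 ≈ -22.556)
t(f) = (-186 + f)*(-203/9 + f) (t(f) = (f - 186)*(f - 203/9) = (-186 + f)*(-203/9 + f))
sqrt(-33451 + t(1/(-162 - 54))) = sqrt(-33451 + (12586/3 + (1/(-162 - 54))**2 - 1877/(9*(-162 - 54)))) = sqrt(-33451 + (12586/3 + (1/(-216))**2 - 1877/9/(-216))) = sqrt(-33451 + (12586/3 + (-1/216)**2 - 1877/9*(-1/216))) = sqrt(-33451 + (12586/3 + 1/46656 + 1877/1944)) = sqrt(-33451 + 195782521/46656) = sqrt(-1364907335/46656) = I*sqrt(1364907335)/216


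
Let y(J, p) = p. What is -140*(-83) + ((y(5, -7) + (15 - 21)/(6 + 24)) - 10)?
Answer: 58014/5 ≈ 11603.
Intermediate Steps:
-140*(-83) + ((y(5, -7) + (15 - 21)/(6 + 24)) - 10) = -140*(-83) + ((-7 + (15 - 21)/(6 + 24)) - 10) = 11620 + ((-7 - 6/30) - 10) = 11620 + ((-7 - 6*1/30) - 10) = 11620 + ((-7 - 1/5) - 10) = 11620 + (-36/5 - 10) = 11620 - 86/5 = 58014/5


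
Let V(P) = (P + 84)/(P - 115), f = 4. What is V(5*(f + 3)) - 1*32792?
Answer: -2623479/80 ≈ -32794.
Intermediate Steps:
V(P) = (84 + P)/(-115 + P)
V(5*(f + 3)) - 1*32792 = (84 + 5*(4 + 3))/(-115 + 5*(4 + 3)) - 1*32792 = (84 + 5*7)/(-115 + 5*7) - 32792 = (84 + 35)/(-115 + 35) - 32792 = 119/(-80) - 32792 = -1/80*119 - 32792 = -119/80 - 32792 = -2623479/80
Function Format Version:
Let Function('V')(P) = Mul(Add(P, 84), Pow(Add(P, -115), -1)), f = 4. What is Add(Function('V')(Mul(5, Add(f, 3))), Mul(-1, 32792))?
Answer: Rational(-2623479, 80) ≈ -32794.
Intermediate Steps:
Function('V')(P) = Mul(Pow(Add(-115, P), -1), Add(84, P)) (Function('V')(P) = Mul(Add(84, P), Pow(Add(-115, P), -1)) = Mul(Pow(Add(-115, P), -1), Add(84, P)))
Add(Function('V')(Mul(5, Add(f, 3))), Mul(-1, 32792)) = Add(Mul(Pow(Add(-115, Mul(5, Add(4, 3))), -1), Add(84, Mul(5, Add(4, 3)))), Mul(-1, 32792)) = Add(Mul(Pow(Add(-115, Mul(5, 7)), -1), Add(84, Mul(5, 7))), -32792) = Add(Mul(Pow(Add(-115, 35), -1), Add(84, 35)), -32792) = Add(Mul(Pow(-80, -1), 119), -32792) = Add(Mul(Rational(-1, 80), 119), -32792) = Add(Rational(-119, 80), -32792) = Rational(-2623479, 80)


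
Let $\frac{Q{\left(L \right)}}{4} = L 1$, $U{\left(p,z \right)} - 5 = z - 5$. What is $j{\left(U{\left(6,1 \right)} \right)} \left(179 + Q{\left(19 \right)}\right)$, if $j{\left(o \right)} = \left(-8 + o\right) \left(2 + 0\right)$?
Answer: $-3570$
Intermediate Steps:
$U{\left(p,z \right)} = z$ ($U{\left(p,z \right)} = 5 + \left(z - 5\right) = 5 + \left(-5 + z\right) = z$)
$Q{\left(L \right)} = 4 L$ ($Q{\left(L \right)} = 4 L 1 = 4 L$)
$j{\left(o \right)} = -16 + 2 o$ ($j{\left(o \right)} = \left(-8 + o\right) 2 = -16 + 2 o$)
$j{\left(U{\left(6,1 \right)} \right)} \left(179 + Q{\left(19 \right)}\right) = \left(-16 + 2 \cdot 1\right) \left(179 + 4 \cdot 19\right) = \left(-16 + 2\right) \left(179 + 76\right) = \left(-14\right) 255 = -3570$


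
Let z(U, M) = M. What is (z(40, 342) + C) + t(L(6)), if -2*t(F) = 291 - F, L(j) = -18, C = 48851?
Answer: 98077/2 ≈ 49039.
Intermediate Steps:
t(F) = -291/2 + F/2 (t(F) = -(291 - F)/2 = -291/2 + F/2)
(z(40, 342) + C) + t(L(6)) = (342 + 48851) + (-291/2 + (½)*(-18)) = 49193 + (-291/2 - 9) = 49193 - 309/2 = 98077/2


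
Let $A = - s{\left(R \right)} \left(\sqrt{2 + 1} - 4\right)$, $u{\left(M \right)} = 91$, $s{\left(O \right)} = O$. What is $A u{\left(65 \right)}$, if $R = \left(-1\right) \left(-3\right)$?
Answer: $1092 - 273 \sqrt{3} \approx 619.15$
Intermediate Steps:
$R = 3$
$A = 12 - 3 \sqrt{3}$ ($A = - 3 \left(\sqrt{2 + 1} - 4\right) = - 3 \left(\sqrt{3} - 4\right) = - 3 \left(-4 + \sqrt{3}\right) = - (-12 + 3 \sqrt{3}) = 12 - 3 \sqrt{3} \approx 6.8038$)
$A u{\left(65 \right)} = \left(12 - 3 \sqrt{3}\right) 91 = 1092 - 273 \sqrt{3}$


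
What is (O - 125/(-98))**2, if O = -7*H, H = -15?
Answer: 108472225/9604 ≈ 11294.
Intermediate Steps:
O = 105 (O = -7*(-15) = 105)
(O - 125/(-98))**2 = (105 - 125/(-98))**2 = (105 - 125*(-1/98))**2 = (105 + 125/98)**2 = (10415/98)**2 = 108472225/9604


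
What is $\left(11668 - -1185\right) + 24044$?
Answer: $36897$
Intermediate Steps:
$\left(11668 - -1185\right) + 24044 = \left(11668 + \left(1275 - 90\right)\right) + 24044 = \left(11668 + 1185\right) + 24044 = 12853 + 24044 = 36897$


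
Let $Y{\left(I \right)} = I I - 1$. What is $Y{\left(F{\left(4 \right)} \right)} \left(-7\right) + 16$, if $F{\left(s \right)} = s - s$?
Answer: $23$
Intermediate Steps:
$F{\left(s \right)} = 0$
$Y{\left(I \right)} = -1 + I^{2}$ ($Y{\left(I \right)} = I^{2} - 1 = -1 + I^{2}$)
$Y{\left(F{\left(4 \right)} \right)} \left(-7\right) + 16 = \left(-1 + 0^{2}\right) \left(-7\right) + 16 = \left(-1 + 0\right) \left(-7\right) + 16 = \left(-1\right) \left(-7\right) + 16 = 7 + 16 = 23$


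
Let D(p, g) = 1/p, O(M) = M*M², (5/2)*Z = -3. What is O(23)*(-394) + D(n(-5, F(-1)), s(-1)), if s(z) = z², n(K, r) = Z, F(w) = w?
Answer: -28762793/6 ≈ -4.7938e+6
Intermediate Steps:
Z = -6/5 (Z = (⅖)*(-3) = -6/5 ≈ -1.2000)
O(M) = M³
n(K, r) = -6/5
O(23)*(-394) + D(n(-5, F(-1)), s(-1)) = 23³*(-394) + 1/(-6/5) = 12167*(-394) - ⅚ = -4793798 - ⅚ = -28762793/6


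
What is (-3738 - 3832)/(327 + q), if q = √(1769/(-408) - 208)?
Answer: -201991824/8742733 + 3028*I*√8836566/8742733 ≈ -23.104 + 1.0296*I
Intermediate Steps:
q = I*√8836566/204 (q = √(1769*(-1/408) - 208) = √(-1769/408 - 208) = √(-86633/408) = I*√8836566/204 ≈ 14.572*I)
(-3738 - 3832)/(327 + q) = (-3738 - 3832)/(327 + I*√8836566/204) = -7570/(327 + I*√8836566/204)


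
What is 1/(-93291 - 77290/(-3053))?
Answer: -3053/284740133 ≈ -1.0722e-5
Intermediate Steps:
1/(-93291 - 77290/(-3053)) = 1/(-93291 - 77290*(-1/3053)) = 1/(-93291 + 77290/3053) = 1/(-284740133/3053) = -3053/284740133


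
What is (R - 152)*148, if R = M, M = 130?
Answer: -3256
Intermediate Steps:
R = 130
(R - 152)*148 = (130 - 152)*148 = -22*148 = -3256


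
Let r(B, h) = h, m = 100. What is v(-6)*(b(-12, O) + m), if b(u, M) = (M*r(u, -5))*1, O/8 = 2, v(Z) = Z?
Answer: -120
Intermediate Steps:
O = 16 (O = 8*2 = 16)
b(u, M) = -5*M (b(u, M) = (M*(-5))*1 = -5*M*1 = -5*M)
v(-6)*(b(-12, O) + m) = -6*(-5*16 + 100) = -6*(-80 + 100) = -6*20 = -120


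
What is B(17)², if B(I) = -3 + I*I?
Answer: 81796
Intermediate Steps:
B(I) = -3 + I²
B(17)² = (-3 + 17²)² = (-3 + 289)² = 286² = 81796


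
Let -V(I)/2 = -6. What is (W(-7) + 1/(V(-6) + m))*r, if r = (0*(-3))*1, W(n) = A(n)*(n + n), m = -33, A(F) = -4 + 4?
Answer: 0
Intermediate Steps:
A(F) = 0
V(I) = 12 (V(I) = -2*(-6) = 12)
W(n) = 0 (W(n) = 0*(n + n) = 0*(2*n) = 0)
r = 0 (r = 0*1 = 0)
(W(-7) + 1/(V(-6) + m))*r = (0 + 1/(12 - 33))*0 = (0 + 1/(-21))*0 = (0 - 1/21)*0 = -1/21*0 = 0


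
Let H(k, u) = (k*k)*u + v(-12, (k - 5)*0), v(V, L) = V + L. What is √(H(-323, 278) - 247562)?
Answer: 244*√483 ≈ 5362.5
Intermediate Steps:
v(V, L) = L + V
H(k, u) = -12 + u*k² (H(k, u) = (k*k)*u + ((k - 5)*0 - 12) = k²*u + ((-5 + k)*0 - 12) = u*k² + (0 - 12) = u*k² - 12 = -12 + u*k²)
√(H(-323, 278) - 247562) = √((-12 + 278*(-323)²) - 247562) = √((-12 + 278*104329) - 247562) = √((-12 + 29003462) - 247562) = √(29003450 - 247562) = √28755888 = 244*√483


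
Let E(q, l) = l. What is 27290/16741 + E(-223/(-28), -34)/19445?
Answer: 530084856/325528745 ≈ 1.6284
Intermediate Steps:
27290/16741 + E(-223/(-28), -34)/19445 = 27290/16741 - 34/19445 = 530084856/325528745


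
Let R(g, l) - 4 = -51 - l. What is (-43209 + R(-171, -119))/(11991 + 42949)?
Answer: -43137/54940 ≈ -0.78517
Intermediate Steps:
R(g, l) = -47 - l (R(g, l) = 4 + (-51 - l) = -47 - l)
(-43209 + R(-171, -119))/(11991 + 42949) = (-43209 + (-47 - 1*(-119)))/(11991 + 42949) = (-43209 + (-47 + 119))/54940 = (-43209 + 72)*(1/54940) = -43137*1/54940 = -43137/54940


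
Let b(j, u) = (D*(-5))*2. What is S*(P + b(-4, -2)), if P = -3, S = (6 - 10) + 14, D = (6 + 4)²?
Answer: -10030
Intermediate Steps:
D = 100 (D = 10² = 100)
S = 10 (S = -4 + 14 = 10)
b(j, u) = -1000 (b(j, u) = (100*(-5))*2 = -500*2 = -1000)
S*(P + b(-4, -2)) = 10*(-3 - 1000) = 10*(-1003) = -10030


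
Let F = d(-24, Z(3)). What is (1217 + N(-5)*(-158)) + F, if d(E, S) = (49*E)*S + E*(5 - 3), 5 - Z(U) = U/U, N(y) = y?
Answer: -2745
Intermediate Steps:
Z(U) = 4 (Z(U) = 5 - U/U = 5 - 1*1 = 5 - 1 = 4)
d(E, S) = 2*E + 49*E*S (d(E, S) = 49*E*S + E*2 = 49*E*S + 2*E = 2*E + 49*E*S)
F = -4752 (F = -24*(2 + 49*4) = -24*(2 + 196) = -24*198 = -4752)
(1217 + N(-5)*(-158)) + F = (1217 - 5*(-158)) - 4752 = (1217 + 790) - 4752 = 2007 - 4752 = -2745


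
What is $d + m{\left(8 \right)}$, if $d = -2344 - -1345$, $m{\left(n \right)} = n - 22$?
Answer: $-1013$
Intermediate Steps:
$m{\left(n \right)} = -22 + n$
$d = -999$ ($d = -2344 + 1345 = -999$)
$d + m{\left(8 \right)} = -999 + \left(-22 + 8\right) = -999 - 14 = -1013$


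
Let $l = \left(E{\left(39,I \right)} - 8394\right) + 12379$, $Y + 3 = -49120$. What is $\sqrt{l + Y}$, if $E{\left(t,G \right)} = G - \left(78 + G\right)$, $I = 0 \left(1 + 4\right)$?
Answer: $12 i \sqrt{314} \approx 212.64 i$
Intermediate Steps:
$I = 0$ ($I = 0 \cdot 5 = 0$)
$E{\left(t,G \right)} = -78$
$Y = -49123$ ($Y = -3 - 49120 = -49123$)
$l = 3907$ ($l = \left(-78 - 8394\right) + 12379 = -8472 + 12379 = 3907$)
$\sqrt{l + Y} = \sqrt{3907 - 49123} = \sqrt{-45216} = 12 i \sqrt{314}$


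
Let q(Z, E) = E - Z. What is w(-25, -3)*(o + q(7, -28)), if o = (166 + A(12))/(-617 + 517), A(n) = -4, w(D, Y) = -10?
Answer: 1831/5 ≈ 366.20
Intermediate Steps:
o = -81/50 (o = (166 - 4)/(-617 + 517) = 162/(-100) = 162*(-1/100) = -81/50 ≈ -1.6200)
w(-25, -3)*(o + q(7, -28)) = -10*(-81/50 + (-28 - 1*7)) = -10*(-81/50 + (-28 - 7)) = -10*(-81/50 - 35) = -10*(-1831/50) = 1831/5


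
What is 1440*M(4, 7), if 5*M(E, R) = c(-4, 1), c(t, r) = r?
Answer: 288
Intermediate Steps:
M(E, R) = ⅕ (M(E, R) = (⅕)*1 = ⅕)
1440*M(4, 7) = 1440*(⅕) = 288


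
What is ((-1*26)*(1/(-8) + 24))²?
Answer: 6165289/16 ≈ 3.8533e+5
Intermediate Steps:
((-1*26)*(1/(-8) + 24))² = (-26*(-⅛ + 24))² = (-26*191/8)² = (-2483/4)² = 6165289/16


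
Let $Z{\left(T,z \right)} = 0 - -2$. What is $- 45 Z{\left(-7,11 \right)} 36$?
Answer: $-3240$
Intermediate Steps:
$Z{\left(T,z \right)} = 2$ ($Z{\left(T,z \right)} = 0 + 2 = 2$)
$- 45 Z{\left(-7,11 \right)} 36 = \left(-45\right) 2 \cdot 36 = \left(-90\right) 36 = -3240$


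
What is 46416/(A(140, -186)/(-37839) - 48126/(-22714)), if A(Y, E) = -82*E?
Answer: 6648898955856/245767631 ≈ 27054.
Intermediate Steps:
46416/(A(140, -186)/(-37839) - 48126/(-22714)) = 46416/(-82*(-186)/(-37839) - 48126/(-22714)) = 46416/(15252*(-1/37839) - 48126*(-1/22714)) = 46416/(-5084/12613 + 24063/11357) = 46416/(245767631/143245841) = 46416*(143245841/245767631) = 6648898955856/245767631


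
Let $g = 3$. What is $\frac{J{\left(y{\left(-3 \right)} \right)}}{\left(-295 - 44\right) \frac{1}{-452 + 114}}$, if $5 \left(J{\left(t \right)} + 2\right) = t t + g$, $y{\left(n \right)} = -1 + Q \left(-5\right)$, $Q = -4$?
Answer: $\frac{39884}{565} \approx 70.591$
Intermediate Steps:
$y{\left(n \right)} = 19$ ($y{\left(n \right)} = -1 - -20 = -1 + 20 = 19$)
$J{\left(t \right)} = - \frac{7}{5} + \frac{t^{2}}{5}$ ($J{\left(t \right)} = -2 + \frac{t t + 3}{5} = -2 + \frac{t^{2} + 3}{5} = -2 + \frac{3 + t^{2}}{5} = -2 + \left(\frac{3}{5} + \frac{t^{2}}{5}\right) = - \frac{7}{5} + \frac{t^{2}}{5}$)
$\frac{J{\left(y{\left(-3 \right)} \right)}}{\left(-295 - 44\right) \frac{1}{-452 + 114}} = \frac{- \frac{7}{5} + \frac{19^{2}}{5}}{\left(-295 - 44\right) \frac{1}{-452 + 114}} = \frac{- \frac{7}{5} + \frac{1}{5} \cdot 361}{\left(-339\right) \frac{1}{-338}} = \frac{- \frac{7}{5} + \frac{361}{5}}{\left(-339\right) \left(- \frac{1}{338}\right)} = \frac{354}{5 \cdot \frac{339}{338}} = \frac{354}{5} \cdot \frac{338}{339} = \frac{39884}{565}$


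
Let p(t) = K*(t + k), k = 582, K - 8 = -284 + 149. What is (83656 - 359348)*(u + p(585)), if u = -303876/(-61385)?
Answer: 2508109510842588/61385 ≈ 4.0859e+10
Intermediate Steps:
K = -127 (K = 8 + (-284 + 149) = 8 - 135 = -127)
p(t) = -73914 - 127*t (p(t) = -127*(t + 582) = -127*(582 + t) = -73914 - 127*t)
u = 303876/61385 (u = -303876*(-1/61385) = 303876/61385 ≈ 4.9503)
(83656 - 359348)*(u + p(585)) = (83656 - 359348)*(303876/61385 + (-73914 - 127*585)) = -275692*(303876/61385 + (-73914 - 74295)) = -275692*(303876/61385 - 148209) = -275692*(-9097505589/61385) = 2508109510842588/61385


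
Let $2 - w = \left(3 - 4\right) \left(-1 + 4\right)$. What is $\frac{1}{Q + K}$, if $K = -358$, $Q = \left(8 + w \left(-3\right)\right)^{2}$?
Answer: $- \frac{1}{309} \approx -0.0032362$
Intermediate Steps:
$w = 5$ ($w = 2 - \left(3 - 4\right) \left(-1 + 4\right) = 2 - \left(-1\right) 3 = 2 - -3 = 2 + 3 = 5$)
$Q = 49$ ($Q = \left(8 + 5 \left(-3\right)\right)^{2} = \left(8 - 15\right)^{2} = \left(-7\right)^{2} = 49$)
$\frac{1}{Q + K} = \frac{1}{49 - 358} = \frac{1}{-309} = - \frac{1}{309}$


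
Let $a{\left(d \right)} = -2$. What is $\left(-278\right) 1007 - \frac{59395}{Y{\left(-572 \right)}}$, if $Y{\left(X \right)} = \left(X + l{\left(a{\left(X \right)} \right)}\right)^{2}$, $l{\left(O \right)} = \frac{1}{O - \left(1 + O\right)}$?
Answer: $- \frac{91914449629}{328329} \approx -2.7995 \cdot 10^{5}$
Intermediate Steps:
$l{\left(O \right)} = -1$ ($l{\left(O \right)} = \frac{1}{-1} = -1$)
$Y{\left(X \right)} = \left(-1 + X\right)^{2}$ ($Y{\left(X \right)} = \left(X - 1\right)^{2} = \left(-1 + X\right)^{2}$)
$\left(-278\right) 1007 - \frac{59395}{Y{\left(-572 \right)}} = \left(-278\right) 1007 - \frac{59395}{\left(-1 - 572\right)^{2}} = -279946 - \frac{59395}{\left(-573\right)^{2}} = -279946 - \frac{59395}{328329} = - \frac{91914449629}{328329}$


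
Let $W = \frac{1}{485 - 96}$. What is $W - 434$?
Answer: $- \frac{168825}{389} \approx -434.0$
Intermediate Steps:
$W = \frac{1}{389} \approx 0.0025707$
$W - 434 = \frac{1}{389} - 434 = - \frac{168825}{389}$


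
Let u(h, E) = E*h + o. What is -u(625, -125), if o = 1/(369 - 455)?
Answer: 6718751/86 ≈ 78125.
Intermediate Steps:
o = -1/86 (o = 1/(-86) = -1/86 ≈ -0.011628)
u(h, E) = -1/86 + E*h (u(h, E) = E*h - 1/86 = -1/86 + E*h)
-u(625, -125) = -(-1/86 - 125*625) = -(-1/86 - 78125) = -1*(-6718751/86) = 6718751/86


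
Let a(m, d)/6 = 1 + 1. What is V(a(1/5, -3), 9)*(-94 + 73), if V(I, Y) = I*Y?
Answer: -2268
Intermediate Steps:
a(m, d) = 12 (a(m, d) = 6*(1 + 1) = 6*2 = 12)
V(a(1/5, -3), 9)*(-94 + 73) = (12*9)*(-94 + 73) = 108*(-21) = -2268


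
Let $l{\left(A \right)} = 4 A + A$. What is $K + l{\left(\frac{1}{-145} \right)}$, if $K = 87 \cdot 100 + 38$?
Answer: $\frac{253401}{29} \approx 8738.0$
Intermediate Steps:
$K = 8738$ ($K = 8700 + 38 = 8738$)
$l{\left(A \right)} = 5 A$
$K + l{\left(\frac{1}{-145} \right)} = 8738 + \frac{5}{-145} = 8738 + 5 \left(- \frac{1}{145}\right) = 8738 - \frac{1}{29} = \frac{253401}{29}$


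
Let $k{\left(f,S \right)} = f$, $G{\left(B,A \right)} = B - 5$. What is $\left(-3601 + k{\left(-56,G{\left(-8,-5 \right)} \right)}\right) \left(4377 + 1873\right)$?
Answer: $-22856250$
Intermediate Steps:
$G{\left(B,A \right)} = -5 + B$ ($G{\left(B,A \right)} = B - 5 = -5 + B$)
$\left(-3601 + k{\left(-56,G{\left(-8,-5 \right)} \right)}\right) \left(4377 + 1873\right) = \left(-3601 - 56\right) \left(4377 + 1873\right) = \left(-3657\right) 6250 = -22856250$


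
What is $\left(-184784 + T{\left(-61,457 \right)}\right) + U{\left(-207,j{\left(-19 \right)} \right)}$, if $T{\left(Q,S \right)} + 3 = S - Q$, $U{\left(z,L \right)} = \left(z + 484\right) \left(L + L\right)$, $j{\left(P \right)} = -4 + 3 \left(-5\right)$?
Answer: $-194795$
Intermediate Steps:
$j{\left(P \right)} = -19$ ($j{\left(P \right)} = -4 - 15 = -19$)
$U{\left(z,L \right)} = 2 L \left(484 + z\right)$ ($U{\left(z,L \right)} = \left(484 + z\right) 2 L = 2 L \left(484 + z\right)$)
$T{\left(Q,S \right)} = -3 + S - Q$ ($T{\left(Q,S \right)} = -3 - \left(Q - S\right) = -3 + S - Q$)
$\left(-184784 + T{\left(-61,457 \right)}\right) + U{\left(-207,j{\left(-19 \right)} \right)} = \left(-184784 - -515\right) + 2 \left(-19\right) \left(484 - 207\right) = \left(-184784 + \left(-3 + 457 + 61\right)\right) + 2 \left(-19\right) 277 = \left(-184784 + 515\right) - 10526 = -184269 - 10526 = -194795$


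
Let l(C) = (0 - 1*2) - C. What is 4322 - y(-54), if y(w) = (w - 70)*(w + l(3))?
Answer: -2994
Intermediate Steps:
l(C) = -2 - C (l(C) = (0 - 2) - C = -2 - C)
y(w) = (-70 + w)*(-5 + w) (y(w) = (w - 70)*(w + (-2 - 1*3)) = (-70 + w)*(w + (-2 - 3)) = (-70 + w)*(w - 5) = (-70 + w)*(-5 + w))
4322 - y(-54) = 4322 - (350 + (-54)² - 75*(-54)) = 4322 - (350 + 2916 + 4050) = 4322 - 1*7316 = 4322 - 7316 = -2994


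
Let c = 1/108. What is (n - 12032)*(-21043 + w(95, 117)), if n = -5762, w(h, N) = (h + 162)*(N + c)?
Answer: -8675153305/54 ≈ -1.6065e+8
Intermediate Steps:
c = 1/108 ≈ 0.0092593
w(h, N) = (162 + h)*(1/108 + N) (w(h, N) = (h + 162)*(N + 1/108) = (162 + h)*(1/108 + N))
(n - 12032)*(-21043 + w(95, 117)) = (-5762 - 12032)*(-21043 + (3/2 + 162*117 + (1/108)*95 + 117*95)) = -17794*(-21043 + (3/2 + 18954 + 95/108 + 11115)) = -17794*(-21043 + 3247709/108) = -17794*975065/108 = -8675153305/54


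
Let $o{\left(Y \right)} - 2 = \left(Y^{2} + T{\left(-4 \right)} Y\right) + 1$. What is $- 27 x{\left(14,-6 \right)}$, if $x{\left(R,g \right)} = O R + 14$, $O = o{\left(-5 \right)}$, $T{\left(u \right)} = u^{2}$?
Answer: $19278$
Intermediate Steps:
$o{\left(Y \right)} = 3 + Y^{2} + 16 Y$ ($o{\left(Y \right)} = 2 + \left(\left(Y^{2} + \left(-4\right)^{2} Y\right) + 1\right) = 2 + \left(\left(Y^{2} + 16 Y\right) + 1\right) = 2 + \left(1 + Y^{2} + 16 Y\right) = 3 + Y^{2} + 16 Y$)
$O = -52$ ($O = 3 + \left(-5\right)^{2} + 16 \left(-5\right) = 3 + 25 - 80 = -52$)
$x{\left(R,g \right)} = 14 - 52 R$ ($x{\left(R,g \right)} = - 52 R + 14 = 14 - 52 R$)
$- 27 x{\left(14,-6 \right)} = - 27 \left(14 - 728\right) = \left(-27\right) \left(-714\right) = 19278$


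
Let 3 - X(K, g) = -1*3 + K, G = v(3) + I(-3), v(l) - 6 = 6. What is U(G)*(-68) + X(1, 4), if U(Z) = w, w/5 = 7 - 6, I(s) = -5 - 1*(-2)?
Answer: -335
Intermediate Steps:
v(l) = 12 (v(l) = 6 + 6 = 12)
I(s) = -3 (I(s) = -5 + 2 = -3)
G = 9 (G = 12 - 3 = 9)
X(K, g) = 6 - K (X(K, g) = 3 - (-1*3 + K) = 3 - (-3 + K) = 3 + (3 - K) = 6 - K)
w = 5 (w = 5*(7 - 6) = 5*1 = 5)
U(Z) = 5
U(G)*(-68) + X(1, 4) = 5*(-68) + (6 - 1*1) = -340 + (6 - 1) = -340 + 5 = -335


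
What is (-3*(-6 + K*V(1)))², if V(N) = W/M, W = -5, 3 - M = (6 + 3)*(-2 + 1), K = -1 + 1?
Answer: 324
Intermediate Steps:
K = 0
M = 12 (M = 3 - (6 + 3)*(-2 + 1) = 3 - 9*(-1) = 3 - 1*(-9) = 3 + 9 = 12)
V(N) = -5/12
(-3*(-6 + K*V(1)))² = (-3*(-6 + 0*(-5/12)))² = (-3*(-6 + 0))² = (-3*(-6))² = 18² = 324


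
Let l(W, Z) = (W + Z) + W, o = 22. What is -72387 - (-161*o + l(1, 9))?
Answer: -68856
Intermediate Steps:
l(W, Z) = Z + 2*W
-72387 - (-161*o + l(1, 9)) = -72387 - (-161*22 + (9 + 2*1)) = -72387 - (-3542 + (9 + 2)) = -72387 - (-3542 + 11) = -72387 - 1*(-3531) = -72387 + 3531 = -68856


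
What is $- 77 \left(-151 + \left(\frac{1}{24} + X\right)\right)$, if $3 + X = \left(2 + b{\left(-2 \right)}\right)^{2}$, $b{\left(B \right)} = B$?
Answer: $\frac{284515}{24} \approx 11855.0$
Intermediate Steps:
$X = -3$ ($X = -3 + \left(2 - 2\right)^{2} = -3 + 0^{2} = -3 + 0 = -3$)
$- 77 \left(-151 + \left(\frac{1}{24} + X\right)\right) = - 77 \left(-151 - \left(3 - \frac{1}{24}\right)\right) = - 77 \left(-151 + \left(\frac{1}{24} - 3\right)\right) = - 77 \left(-151 - \frac{71}{24}\right) = \left(-77\right) \left(- \frac{3695}{24}\right) = \frac{284515}{24}$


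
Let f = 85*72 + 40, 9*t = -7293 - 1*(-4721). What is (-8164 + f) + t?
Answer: -20608/9 ≈ -2289.8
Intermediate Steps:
t = -2572/9 (t = (-7293 - 1*(-4721))/9 = (-7293 + 4721)/9 = (1/9)*(-2572) = -2572/9 ≈ -285.78)
f = 6160 (f = 6120 + 40 = 6160)
(-8164 + f) + t = (-8164 + 6160) - 2572/9 = -2004 - 2572/9 = -20608/9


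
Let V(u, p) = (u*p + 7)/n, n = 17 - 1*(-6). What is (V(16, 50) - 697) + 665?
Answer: 71/23 ≈ 3.0870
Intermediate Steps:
n = 23 (n = 17 + 6 = 23)
V(u, p) = 7/23 + p*u/23 (V(u, p) = (u*p + 7)/23 = (p*u + 7)*(1/23) = (7 + p*u)*(1/23) = 7/23 + p*u/23)
(V(16, 50) - 697) + 665 = ((7/23 + (1/23)*50*16) - 697) + 665 = ((7/23 + 800/23) - 697) + 665 = (807/23 - 697) + 665 = -15224/23 + 665 = 71/23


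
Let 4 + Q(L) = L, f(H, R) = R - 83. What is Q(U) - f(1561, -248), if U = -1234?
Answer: -907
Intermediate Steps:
f(H, R) = -83 + R
Q(L) = -4 + L
Q(U) - f(1561, -248) = (-4 - 1234) - (-83 - 248) = -1238 - 1*(-331) = -1238 + 331 = -907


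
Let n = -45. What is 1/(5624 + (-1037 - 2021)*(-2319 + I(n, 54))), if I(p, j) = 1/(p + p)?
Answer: 45/319372199 ≈ 1.4090e-7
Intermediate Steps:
I(p, j) = 1/(2*p)
1/(5624 + (-1037 - 2021)*(-2319 + I(n, 54))) = 1/(5624 + (-1037 - 2021)*(-2319 + (½)/(-45))) = 1/(5624 - 3058*(-2319 + (½)*(-1/45))) = 1/(5624 - 3058*(-2319 - 1/90)) = 1/(5624 - 3058*(-208711/90)) = 1/(5624 + 319119119/45) = 1/(319372199/45) = 45/319372199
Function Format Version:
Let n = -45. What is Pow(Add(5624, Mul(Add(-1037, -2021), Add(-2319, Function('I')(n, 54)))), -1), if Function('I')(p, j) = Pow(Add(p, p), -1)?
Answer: Rational(45, 319372199) ≈ 1.4090e-7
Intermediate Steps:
Function('I')(p, j) = Mul(Rational(1, 2), Pow(p, -1)) (Function('I')(p, j) = Pow(Mul(2, p), -1) = Mul(Rational(1, 2), Pow(p, -1)))
Pow(Add(5624, Mul(Add(-1037, -2021), Add(-2319, Function('I')(n, 54)))), -1) = Pow(Add(5624, Mul(Add(-1037, -2021), Add(-2319, Mul(Rational(1, 2), Pow(-45, -1))))), -1) = Pow(Add(5624, Mul(-3058, Add(-2319, Mul(Rational(1, 2), Rational(-1, 45))))), -1) = Pow(Add(5624, Mul(-3058, Add(-2319, Rational(-1, 90)))), -1) = Pow(Add(5624, Mul(-3058, Rational(-208711, 90))), -1) = Pow(Add(5624, Rational(319119119, 45)), -1) = Pow(Rational(319372199, 45), -1) = Rational(45, 319372199)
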